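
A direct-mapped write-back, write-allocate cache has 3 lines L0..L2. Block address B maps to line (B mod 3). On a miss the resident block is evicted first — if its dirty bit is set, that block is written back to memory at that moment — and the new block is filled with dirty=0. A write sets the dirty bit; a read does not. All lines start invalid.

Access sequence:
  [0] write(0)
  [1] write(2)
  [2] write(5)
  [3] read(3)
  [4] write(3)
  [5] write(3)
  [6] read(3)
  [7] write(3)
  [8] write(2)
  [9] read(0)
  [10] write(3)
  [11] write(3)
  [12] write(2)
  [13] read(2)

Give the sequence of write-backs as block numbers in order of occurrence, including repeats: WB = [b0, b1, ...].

0: W B0 -> L0 miss  d=D]
1: W B2 -> L2 miss  d=D]
2: W B5 -> L2 miss wb->B2  d=D]
3: R B3 -> L0 miss wb->B0  d=-]
4: W B3 -> L0 hit  d=D]
5: W B3 -> L0 hit  d=D]
6: R B3 -> L0 hit  d=D]
7: W B3 -> L0 hit  d=D]
8: W B2 -> L2 miss wb->B5  d=D]
9: R B0 -> L0 miss wb->B3  d=-]
10: W B3 -> L0 miss  d=D]
11: W B3 -> L0 hit  d=D]
12: W B2 -> L2 hit  d=D]
13: R B2 -> L2 hit  d=D]

WB = [2, 0, 5, 3]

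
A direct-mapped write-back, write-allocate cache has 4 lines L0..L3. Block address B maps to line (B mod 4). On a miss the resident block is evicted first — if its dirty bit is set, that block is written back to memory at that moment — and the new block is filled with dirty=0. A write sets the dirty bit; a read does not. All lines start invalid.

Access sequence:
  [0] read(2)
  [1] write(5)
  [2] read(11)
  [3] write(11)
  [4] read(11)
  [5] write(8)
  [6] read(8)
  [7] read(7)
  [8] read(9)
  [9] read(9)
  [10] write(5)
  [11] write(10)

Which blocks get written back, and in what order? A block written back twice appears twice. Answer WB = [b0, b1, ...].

WB = [11, 5]

0: R B2 → L2 miss [-]
1: W B5 → L1 miss [D]
2: R B11 → L3 miss [-]
3: W B11 → L3 hit [D]
4: R B11 → L3 hit [D]
5: W B8 → L0 miss [D]
6: R B8 → L0 hit [D]
7: R B7 → L3 miss wb→B11 [-]
8: R B9 → L1 miss wb→B5 [-]
9: R B9 → L1 hit [-]
10: W B5 → L1 miss [D]
11: W B10 → L2 miss [D]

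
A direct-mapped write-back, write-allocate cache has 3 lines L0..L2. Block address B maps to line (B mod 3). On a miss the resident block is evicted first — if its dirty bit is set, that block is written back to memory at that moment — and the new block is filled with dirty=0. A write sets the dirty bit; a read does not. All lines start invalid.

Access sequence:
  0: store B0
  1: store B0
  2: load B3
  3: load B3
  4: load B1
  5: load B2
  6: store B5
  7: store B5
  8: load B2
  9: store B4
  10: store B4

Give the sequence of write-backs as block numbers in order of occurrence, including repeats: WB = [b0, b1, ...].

  0 | W B0 → L0 miss [D]
  1 | W B0 → L0 hit [D]
  2 | R B3 → L0 miss wb→B0 [-]
  3 | R B3 → L0 hit [-]
  4 | R B1 → L1 miss [-]
  5 | R B2 → L2 miss [-]
  6 | W B5 → L2 miss [D]
  7 | W B5 → L2 hit [D]
  8 | R B2 → L2 miss wb→B5 [-]
  9 | W B4 → L1 miss [D]
  10 | W B4 → L1 hit [D]

WB = [0, 5]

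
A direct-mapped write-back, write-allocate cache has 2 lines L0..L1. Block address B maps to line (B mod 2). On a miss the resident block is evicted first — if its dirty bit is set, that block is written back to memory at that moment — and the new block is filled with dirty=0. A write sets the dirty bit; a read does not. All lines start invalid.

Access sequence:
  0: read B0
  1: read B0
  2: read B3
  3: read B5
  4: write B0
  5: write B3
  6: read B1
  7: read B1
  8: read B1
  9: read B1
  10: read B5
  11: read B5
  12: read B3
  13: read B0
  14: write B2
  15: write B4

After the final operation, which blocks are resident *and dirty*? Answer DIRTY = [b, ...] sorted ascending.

DIRTY = [4]

0: R B0 -> L0 miss  d=-]
1: R B0 -> L0 hit  d=-]
2: R B3 -> L1 miss  d=-]
3: R B5 -> L1 miss  d=-]
4: W B0 -> L0 hit  d=D]
5: W B3 -> L1 miss  d=D]
6: R B1 -> L1 miss wb->B3  d=-]
7: R B1 -> L1 hit  d=-]
8: R B1 -> L1 hit  d=-]
9: R B1 -> L1 hit  d=-]
10: R B5 -> L1 miss  d=-]
11: R B5 -> L1 hit  d=-]
12: R B3 -> L1 miss  d=-]
13: R B0 -> L0 hit  d=D]
14: W B2 -> L0 miss wb->B0  d=D]
15: W B4 -> L0 miss wb->B2  d=D]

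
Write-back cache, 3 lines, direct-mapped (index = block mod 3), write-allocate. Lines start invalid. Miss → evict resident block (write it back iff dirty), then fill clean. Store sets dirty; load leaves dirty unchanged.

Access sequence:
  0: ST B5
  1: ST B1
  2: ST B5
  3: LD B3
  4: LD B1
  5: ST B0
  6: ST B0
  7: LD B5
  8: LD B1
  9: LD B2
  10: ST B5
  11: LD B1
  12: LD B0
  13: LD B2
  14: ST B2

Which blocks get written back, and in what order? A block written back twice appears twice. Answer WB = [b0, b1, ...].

WB = [5, 5]

0: W B5 → L2 miss [D]
1: W B1 → L1 miss [D]
2: W B5 → L2 hit [D]
3: R B3 → L0 miss [-]
4: R B1 → L1 hit [D]
5: W B0 → L0 miss [D]
6: W B0 → L0 hit [D]
7: R B5 → L2 hit [D]
8: R B1 → L1 hit [D]
9: R B2 → L2 miss wb→B5 [-]
10: W B5 → L2 miss [D]
11: R B1 → L1 hit [D]
12: R B0 → L0 hit [D]
13: R B2 → L2 miss wb→B5 [-]
14: W B2 → L2 hit [D]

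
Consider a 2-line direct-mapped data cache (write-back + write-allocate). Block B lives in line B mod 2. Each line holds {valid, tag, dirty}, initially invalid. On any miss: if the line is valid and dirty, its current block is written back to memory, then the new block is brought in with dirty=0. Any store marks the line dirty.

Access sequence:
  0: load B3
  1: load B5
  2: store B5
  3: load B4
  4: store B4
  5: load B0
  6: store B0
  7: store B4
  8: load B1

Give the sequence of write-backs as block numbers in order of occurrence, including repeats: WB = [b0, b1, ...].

WB = [4, 0, 5]

  0 | R B3 → L1 miss [-]
  1 | R B5 → L1 miss [-]
  2 | W B5 → L1 hit [D]
  3 | R B4 → L0 miss [-]
  4 | W B4 → L0 hit [D]
  5 | R B0 → L0 miss wb→B4 [-]
  6 | W B0 → L0 hit [D]
  7 | W B4 → L0 miss wb→B0 [D]
  8 | R B1 → L1 miss wb→B5 [-]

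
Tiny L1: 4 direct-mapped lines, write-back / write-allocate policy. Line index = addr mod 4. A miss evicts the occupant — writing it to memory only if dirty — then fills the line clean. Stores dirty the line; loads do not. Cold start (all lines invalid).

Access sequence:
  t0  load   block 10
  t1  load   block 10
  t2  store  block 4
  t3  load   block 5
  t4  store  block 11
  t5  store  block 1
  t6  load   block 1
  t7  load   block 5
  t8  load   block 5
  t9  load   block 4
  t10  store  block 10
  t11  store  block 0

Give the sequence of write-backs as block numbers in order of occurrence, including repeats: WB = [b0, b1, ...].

WB = [1, 4]

0: R B10 → L2 miss [-]
1: R B10 → L2 hit [-]
2: W B4 → L0 miss [D]
3: R B5 → L1 miss [-]
4: W B11 → L3 miss [D]
5: W B1 → L1 miss [D]
6: R B1 → L1 hit [D]
7: R B5 → L1 miss wb→B1 [-]
8: R B5 → L1 hit [-]
9: R B4 → L0 hit [D]
10: W B10 → L2 hit [D]
11: W B0 → L0 miss wb→B4 [D]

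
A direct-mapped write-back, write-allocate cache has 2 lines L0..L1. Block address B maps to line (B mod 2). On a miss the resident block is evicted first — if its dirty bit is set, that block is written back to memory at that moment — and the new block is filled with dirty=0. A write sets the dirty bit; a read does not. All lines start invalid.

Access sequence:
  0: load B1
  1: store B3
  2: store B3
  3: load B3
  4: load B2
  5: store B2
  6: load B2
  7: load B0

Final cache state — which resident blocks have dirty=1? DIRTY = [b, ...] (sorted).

DIRTY = [3]

0: R B1 → L1 miss [-]
1: W B3 → L1 miss [D]
2: W B3 → L1 hit [D]
3: R B3 → L1 hit [D]
4: R B2 → L0 miss [-]
5: W B2 → L0 hit [D]
6: R B2 → L0 hit [D]
7: R B0 → L0 miss wb→B2 [-]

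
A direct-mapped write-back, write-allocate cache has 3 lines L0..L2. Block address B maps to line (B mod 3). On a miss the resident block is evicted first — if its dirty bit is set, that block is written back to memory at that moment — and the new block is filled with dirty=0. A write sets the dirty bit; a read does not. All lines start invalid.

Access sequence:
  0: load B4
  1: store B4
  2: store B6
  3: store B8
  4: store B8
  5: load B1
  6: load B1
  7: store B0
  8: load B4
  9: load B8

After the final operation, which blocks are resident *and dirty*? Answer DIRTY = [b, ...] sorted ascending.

0: R B4 → L1 miss [-]
1: W B4 → L1 hit [D]
2: W B6 → L0 miss [D]
3: W B8 → L2 miss [D]
4: W B8 → L2 hit [D]
5: R B1 → L1 miss wb→B4 [-]
6: R B1 → L1 hit [-]
7: W B0 → L0 miss wb→B6 [D]
8: R B4 → L1 miss [-]
9: R B8 → L2 hit [D]

DIRTY = [0, 8]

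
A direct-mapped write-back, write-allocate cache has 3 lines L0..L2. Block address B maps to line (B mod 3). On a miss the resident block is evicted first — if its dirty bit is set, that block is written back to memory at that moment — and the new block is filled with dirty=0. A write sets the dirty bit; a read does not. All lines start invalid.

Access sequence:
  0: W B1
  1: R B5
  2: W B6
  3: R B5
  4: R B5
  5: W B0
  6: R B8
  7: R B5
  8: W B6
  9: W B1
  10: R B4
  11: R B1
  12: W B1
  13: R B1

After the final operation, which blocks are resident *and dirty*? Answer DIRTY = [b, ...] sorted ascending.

0: W B1 → L1 miss [D]
1: R B5 → L2 miss [-]
2: W B6 → L0 miss [D]
3: R B5 → L2 hit [-]
4: R B5 → L2 hit [-]
5: W B0 → L0 miss wb→B6 [D]
6: R B8 → L2 miss [-]
7: R B5 → L2 miss [-]
8: W B6 → L0 miss wb→B0 [D]
9: W B1 → L1 hit [D]
10: R B4 → L1 miss wb→B1 [-]
11: R B1 → L1 miss [-]
12: W B1 → L1 hit [D]
13: R B1 → L1 hit [D]

DIRTY = [1, 6]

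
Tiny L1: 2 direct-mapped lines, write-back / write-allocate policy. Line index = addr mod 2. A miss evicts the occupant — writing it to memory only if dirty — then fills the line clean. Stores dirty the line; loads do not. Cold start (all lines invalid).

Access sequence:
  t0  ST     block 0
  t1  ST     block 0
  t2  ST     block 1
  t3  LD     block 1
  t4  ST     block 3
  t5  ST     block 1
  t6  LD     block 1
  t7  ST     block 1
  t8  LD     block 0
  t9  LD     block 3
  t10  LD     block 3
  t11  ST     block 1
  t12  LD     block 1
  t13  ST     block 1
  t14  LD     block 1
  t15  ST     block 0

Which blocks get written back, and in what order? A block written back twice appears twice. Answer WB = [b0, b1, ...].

0: W B0 -> L0 miss  d=D]
1: W B0 -> L0 hit  d=D]
2: W B1 -> L1 miss  d=D]
3: R B1 -> L1 hit  d=D]
4: W B3 -> L1 miss wb->B1  d=D]
5: W B1 -> L1 miss wb->B3  d=D]
6: R B1 -> L1 hit  d=D]
7: W B1 -> L1 hit  d=D]
8: R B0 -> L0 hit  d=D]
9: R B3 -> L1 miss wb->B1  d=-]
10: R B3 -> L1 hit  d=-]
11: W B1 -> L1 miss  d=D]
12: R B1 -> L1 hit  d=D]
13: W B1 -> L1 hit  d=D]
14: R B1 -> L1 hit  d=D]
15: W B0 -> L0 hit  d=D]

WB = [1, 3, 1]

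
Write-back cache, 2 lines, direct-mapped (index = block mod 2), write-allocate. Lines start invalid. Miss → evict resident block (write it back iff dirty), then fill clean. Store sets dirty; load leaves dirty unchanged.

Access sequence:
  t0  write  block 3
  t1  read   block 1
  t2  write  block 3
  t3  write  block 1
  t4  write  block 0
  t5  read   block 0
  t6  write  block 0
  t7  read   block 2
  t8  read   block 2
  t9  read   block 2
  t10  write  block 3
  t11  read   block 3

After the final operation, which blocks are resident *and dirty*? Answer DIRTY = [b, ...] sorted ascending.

0: W B3 -> L1 miss  d=D]
1: R B1 -> L1 miss wb->B3  d=-]
2: W B3 -> L1 miss  d=D]
3: W B1 -> L1 miss wb->B3  d=D]
4: W B0 -> L0 miss  d=D]
5: R B0 -> L0 hit  d=D]
6: W B0 -> L0 hit  d=D]
7: R B2 -> L0 miss wb->B0  d=-]
8: R B2 -> L0 hit  d=-]
9: R B2 -> L0 hit  d=-]
10: W B3 -> L1 miss wb->B1  d=D]
11: R B3 -> L1 hit  d=D]

DIRTY = [3]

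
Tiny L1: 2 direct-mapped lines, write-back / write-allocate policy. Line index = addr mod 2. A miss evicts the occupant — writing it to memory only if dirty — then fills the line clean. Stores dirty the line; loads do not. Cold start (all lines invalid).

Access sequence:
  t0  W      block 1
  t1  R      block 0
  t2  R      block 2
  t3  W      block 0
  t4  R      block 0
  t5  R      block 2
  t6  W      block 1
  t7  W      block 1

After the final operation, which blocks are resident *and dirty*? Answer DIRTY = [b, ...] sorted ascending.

  0 | W B1 → L1 miss [D]
  1 | R B0 → L0 miss [-]
  2 | R B2 → L0 miss [-]
  3 | W B0 → L0 miss [D]
  4 | R B0 → L0 hit [D]
  5 | R B2 → L0 miss wb→B0 [-]
  6 | W B1 → L1 hit [D]
  7 | W B1 → L1 hit [D]

DIRTY = [1]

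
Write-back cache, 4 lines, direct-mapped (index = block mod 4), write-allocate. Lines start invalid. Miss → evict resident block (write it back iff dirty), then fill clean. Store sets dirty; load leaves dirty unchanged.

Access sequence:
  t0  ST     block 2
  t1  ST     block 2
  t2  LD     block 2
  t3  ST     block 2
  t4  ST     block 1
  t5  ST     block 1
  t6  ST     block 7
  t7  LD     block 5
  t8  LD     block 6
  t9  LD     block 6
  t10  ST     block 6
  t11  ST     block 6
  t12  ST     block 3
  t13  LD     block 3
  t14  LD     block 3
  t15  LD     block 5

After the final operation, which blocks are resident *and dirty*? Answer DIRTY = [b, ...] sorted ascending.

DIRTY = [3, 6]

0: W B2 -> L2 miss  d=D]
1: W B2 -> L2 hit  d=D]
2: R B2 -> L2 hit  d=D]
3: W B2 -> L2 hit  d=D]
4: W B1 -> L1 miss  d=D]
5: W B1 -> L1 hit  d=D]
6: W B7 -> L3 miss  d=D]
7: R B5 -> L1 miss wb->B1  d=-]
8: R B6 -> L2 miss wb->B2  d=-]
9: R B6 -> L2 hit  d=-]
10: W B6 -> L2 hit  d=D]
11: W B6 -> L2 hit  d=D]
12: W B3 -> L3 miss wb->B7  d=D]
13: R B3 -> L3 hit  d=D]
14: R B3 -> L3 hit  d=D]
15: R B5 -> L1 hit  d=-]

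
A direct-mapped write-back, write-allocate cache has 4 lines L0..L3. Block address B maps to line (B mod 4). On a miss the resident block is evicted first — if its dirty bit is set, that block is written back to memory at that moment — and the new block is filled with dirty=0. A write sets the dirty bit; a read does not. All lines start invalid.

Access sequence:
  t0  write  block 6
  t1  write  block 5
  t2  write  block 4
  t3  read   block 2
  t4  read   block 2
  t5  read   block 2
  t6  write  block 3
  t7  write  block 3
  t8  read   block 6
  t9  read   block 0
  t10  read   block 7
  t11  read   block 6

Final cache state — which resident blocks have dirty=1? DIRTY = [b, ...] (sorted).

DIRTY = [5]

  0 | W B6 → L2 miss [D]
  1 | W B5 → L1 miss [D]
  2 | W B4 → L0 miss [D]
  3 | R B2 → L2 miss wb→B6 [-]
  4 | R B2 → L2 hit [-]
  5 | R B2 → L2 hit [-]
  6 | W B3 → L3 miss [D]
  7 | W B3 → L3 hit [D]
  8 | R B6 → L2 miss [-]
  9 | R B0 → L0 miss wb→B4 [-]
  10 | R B7 → L3 miss wb→B3 [-]
  11 | R B6 → L2 hit [-]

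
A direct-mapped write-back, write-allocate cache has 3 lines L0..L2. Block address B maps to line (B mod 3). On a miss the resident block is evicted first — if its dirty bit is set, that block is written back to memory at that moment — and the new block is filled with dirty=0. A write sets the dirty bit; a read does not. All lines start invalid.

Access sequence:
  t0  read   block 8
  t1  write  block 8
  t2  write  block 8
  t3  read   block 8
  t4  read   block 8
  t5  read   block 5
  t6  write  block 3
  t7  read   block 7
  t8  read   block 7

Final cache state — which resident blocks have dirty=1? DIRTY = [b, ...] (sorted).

DIRTY = [3]

0: R B8 -> L2 miss  d=-]
1: W B8 -> L2 hit  d=D]
2: W B8 -> L2 hit  d=D]
3: R B8 -> L2 hit  d=D]
4: R B8 -> L2 hit  d=D]
5: R B5 -> L2 miss wb->B8  d=-]
6: W B3 -> L0 miss  d=D]
7: R B7 -> L1 miss  d=-]
8: R B7 -> L1 hit  d=-]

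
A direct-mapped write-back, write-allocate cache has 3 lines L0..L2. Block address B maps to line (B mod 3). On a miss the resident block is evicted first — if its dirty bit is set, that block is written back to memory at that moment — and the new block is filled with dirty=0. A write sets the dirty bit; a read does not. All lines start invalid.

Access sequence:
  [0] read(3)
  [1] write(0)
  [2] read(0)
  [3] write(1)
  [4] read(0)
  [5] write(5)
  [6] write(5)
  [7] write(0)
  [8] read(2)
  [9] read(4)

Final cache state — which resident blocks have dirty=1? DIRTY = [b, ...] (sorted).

  0 | R B3 → L0 miss [-]
  1 | W B0 → L0 miss [D]
  2 | R B0 → L0 hit [D]
  3 | W B1 → L1 miss [D]
  4 | R B0 → L0 hit [D]
  5 | W B5 → L2 miss [D]
  6 | W B5 → L2 hit [D]
  7 | W B0 → L0 hit [D]
  8 | R B2 → L2 miss wb→B5 [-]
  9 | R B4 → L1 miss wb→B1 [-]

DIRTY = [0]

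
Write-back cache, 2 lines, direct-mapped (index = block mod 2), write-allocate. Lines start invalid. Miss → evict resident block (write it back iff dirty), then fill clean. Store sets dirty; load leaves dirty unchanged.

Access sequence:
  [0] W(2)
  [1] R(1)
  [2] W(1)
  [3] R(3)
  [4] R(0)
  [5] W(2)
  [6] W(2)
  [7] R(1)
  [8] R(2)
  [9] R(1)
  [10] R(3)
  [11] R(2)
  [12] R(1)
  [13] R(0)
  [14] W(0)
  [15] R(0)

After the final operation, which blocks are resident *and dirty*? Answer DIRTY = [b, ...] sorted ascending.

0: W B2 → L0 miss [D]
1: R B1 → L1 miss [-]
2: W B1 → L1 hit [D]
3: R B3 → L1 miss wb→B1 [-]
4: R B0 → L0 miss wb→B2 [-]
5: W B2 → L0 miss [D]
6: W B2 → L0 hit [D]
7: R B1 → L1 miss [-]
8: R B2 → L0 hit [D]
9: R B1 → L1 hit [-]
10: R B3 → L1 miss [-]
11: R B2 → L0 hit [D]
12: R B1 → L1 miss [-]
13: R B0 → L0 miss wb→B2 [-]
14: W B0 → L0 hit [D]
15: R B0 → L0 hit [D]

DIRTY = [0]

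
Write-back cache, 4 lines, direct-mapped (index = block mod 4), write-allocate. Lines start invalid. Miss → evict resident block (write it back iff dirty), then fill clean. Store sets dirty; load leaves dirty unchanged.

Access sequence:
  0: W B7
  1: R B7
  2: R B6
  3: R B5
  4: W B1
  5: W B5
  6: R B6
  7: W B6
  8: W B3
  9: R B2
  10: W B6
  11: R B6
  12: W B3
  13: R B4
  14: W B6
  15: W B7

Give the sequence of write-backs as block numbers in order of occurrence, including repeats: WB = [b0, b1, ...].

WB = [1, 7, 6, 3]

0: W B7 -> L3 miss  d=D]
1: R B7 -> L3 hit  d=D]
2: R B6 -> L2 miss  d=-]
3: R B5 -> L1 miss  d=-]
4: W B1 -> L1 miss  d=D]
5: W B5 -> L1 miss wb->B1  d=D]
6: R B6 -> L2 hit  d=-]
7: W B6 -> L2 hit  d=D]
8: W B3 -> L3 miss wb->B7  d=D]
9: R B2 -> L2 miss wb->B6  d=-]
10: W B6 -> L2 miss  d=D]
11: R B6 -> L2 hit  d=D]
12: W B3 -> L3 hit  d=D]
13: R B4 -> L0 miss  d=-]
14: W B6 -> L2 hit  d=D]
15: W B7 -> L3 miss wb->B3  d=D]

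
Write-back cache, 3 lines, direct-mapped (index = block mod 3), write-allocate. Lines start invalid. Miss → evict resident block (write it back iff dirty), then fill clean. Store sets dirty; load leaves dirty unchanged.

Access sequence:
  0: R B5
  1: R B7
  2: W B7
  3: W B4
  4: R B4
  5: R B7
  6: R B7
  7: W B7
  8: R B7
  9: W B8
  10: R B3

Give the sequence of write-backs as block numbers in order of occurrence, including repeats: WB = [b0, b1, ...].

WB = [7, 4]

0: R B5 → L2 miss [-]
1: R B7 → L1 miss [-]
2: W B7 → L1 hit [D]
3: W B4 → L1 miss wb→B7 [D]
4: R B4 → L1 hit [D]
5: R B7 → L1 miss wb→B4 [-]
6: R B7 → L1 hit [-]
7: W B7 → L1 hit [D]
8: R B7 → L1 hit [D]
9: W B8 → L2 miss [D]
10: R B3 → L0 miss [-]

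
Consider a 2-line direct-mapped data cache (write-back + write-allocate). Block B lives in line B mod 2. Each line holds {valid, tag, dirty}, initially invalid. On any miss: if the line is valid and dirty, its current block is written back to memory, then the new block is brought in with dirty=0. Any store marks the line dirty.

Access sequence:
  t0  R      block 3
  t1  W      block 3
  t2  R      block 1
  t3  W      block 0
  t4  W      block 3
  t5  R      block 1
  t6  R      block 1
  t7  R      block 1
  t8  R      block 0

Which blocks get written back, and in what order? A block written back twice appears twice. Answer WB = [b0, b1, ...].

0: R B3 → L1 miss [-]
1: W B3 → L1 hit [D]
2: R B1 → L1 miss wb→B3 [-]
3: W B0 → L0 miss [D]
4: W B3 → L1 miss [D]
5: R B1 → L1 miss wb→B3 [-]
6: R B1 → L1 hit [-]
7: R B1 → L1 hit [-]
8: R B0 → L0 hit [D]

WB = [3, 3]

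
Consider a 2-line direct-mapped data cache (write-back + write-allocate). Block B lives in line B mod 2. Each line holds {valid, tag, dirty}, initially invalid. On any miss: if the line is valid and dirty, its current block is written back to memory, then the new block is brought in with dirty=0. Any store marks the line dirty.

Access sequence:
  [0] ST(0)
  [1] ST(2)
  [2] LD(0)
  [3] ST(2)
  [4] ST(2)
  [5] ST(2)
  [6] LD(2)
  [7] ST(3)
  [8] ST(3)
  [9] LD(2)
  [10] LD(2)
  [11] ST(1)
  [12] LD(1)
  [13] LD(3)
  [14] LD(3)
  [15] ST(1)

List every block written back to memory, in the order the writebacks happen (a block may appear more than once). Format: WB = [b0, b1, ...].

WB = [0, 2, 3, 1]

0: W B0 -> L0 miss  d=D]
1: W B2 -> L0 miss wb->B0  d=D]
2: R B0 -> L0 miss wb->B2  d=-]
3: W B2 -> L0 miss  d=D]
4: W B2 -> L0 hit  d=D]
5: W B2 -> L0 hit  d=D]
6: R B2 -> L0 hit  d=D]
7: W B3 -> L1 miss  d=D]
8: W B3 -> L1 hit  d=D]
9: R B2 -> L0 hit  d=D]
10: R B2 -> L0 hit  d=D]
11: W B1 -> L1 miss wb->B3  d=D]
12: R B1 -> L1 hit  d=D]
13: R B3 -> L1 miss wb->B1  d=-]
14: R B3 -> L1 hit  d=-]
15: W B1 -> L1 miss  d=D]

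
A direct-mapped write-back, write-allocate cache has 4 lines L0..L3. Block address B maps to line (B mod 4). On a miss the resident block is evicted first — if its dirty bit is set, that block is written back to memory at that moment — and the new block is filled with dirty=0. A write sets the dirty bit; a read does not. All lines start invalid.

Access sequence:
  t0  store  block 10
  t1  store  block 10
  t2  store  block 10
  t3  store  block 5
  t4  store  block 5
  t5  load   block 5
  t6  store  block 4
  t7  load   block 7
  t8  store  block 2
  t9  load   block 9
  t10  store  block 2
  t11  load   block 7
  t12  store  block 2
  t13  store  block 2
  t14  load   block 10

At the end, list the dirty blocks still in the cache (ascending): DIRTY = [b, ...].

0: W B10 -> L2 miss  d=D]
1: W B10 -> L2 hit  d=D]
2: W B10 -> L2 hit  d=D]
3: W B5 -> L1 miss  d=D]
4: W B5 -> L1 hit  d=D]
5: R B5 -> L1 hit  d=D]
6: W B4 -> L0 miss  d=D]
7: R B7 -> L3 miss  d=-]
8: W B2 -> L2 miss wb->B10  d=D]
9: R B9 -> L1 miss wb->B5  d=-]
10: W B2 -> L2 hit  d=D]
11: R B7 -> L3 hit  d=-]
12: W B2 -> L2 hit  d=D]
13: W B2 -> L2 hit  d=D]
14: R B10 -> L2 miss wb->B2  d=-]

DIRTY = [4]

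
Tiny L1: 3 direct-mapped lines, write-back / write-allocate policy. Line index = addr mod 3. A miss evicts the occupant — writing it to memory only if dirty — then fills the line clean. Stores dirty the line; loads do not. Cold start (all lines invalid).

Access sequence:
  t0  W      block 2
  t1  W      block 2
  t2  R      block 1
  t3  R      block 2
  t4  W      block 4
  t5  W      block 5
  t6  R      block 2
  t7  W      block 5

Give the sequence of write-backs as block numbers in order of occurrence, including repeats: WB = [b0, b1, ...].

WB = [2, 5]

0: W B2 → L2 miss [D]
1: W B2 → L2 hit [D]
2: R B1 → L1 miss [-]
3: R B2 → L2 hit [D]
4: W B4 → L1 miss [D]
5: W B5 → L2 miss wb→B2 [D]
6: R B2 → L2 miss wb→B5 [-]
7: W B5 → L2 miss [D]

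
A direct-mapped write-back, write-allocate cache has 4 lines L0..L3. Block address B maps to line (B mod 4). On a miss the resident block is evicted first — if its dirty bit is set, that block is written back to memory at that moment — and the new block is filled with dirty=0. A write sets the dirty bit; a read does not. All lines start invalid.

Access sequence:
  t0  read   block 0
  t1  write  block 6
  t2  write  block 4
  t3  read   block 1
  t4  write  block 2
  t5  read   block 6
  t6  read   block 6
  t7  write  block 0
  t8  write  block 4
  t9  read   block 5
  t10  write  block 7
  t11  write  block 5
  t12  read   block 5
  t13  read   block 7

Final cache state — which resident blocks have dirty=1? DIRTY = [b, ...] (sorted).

DIRTY = [4, 5, 7]

0: R B0 -> L0 miss  d=-]
1: W B6 -> L2 miss  d=D]
2: W B4 -> L0 miss  d=D]
3: R B1 -> L1 miss  d=-]
4: W B2 -> L2 miss wb->B6  d=D]
5: R B6 -> L2 miss wb->B2  d=-]
6: R B6 -> L2 hit  d=-]
7: W B0 -> L0 miss wb->B4  d=D]
8: W B4 -> L0 miss wb->B0  d=D]
9: R B5 -> L1 miss  d=-]
10: W B7 -> L3 miss  d=D]
11: W B5 -> L1 hit  d=D]
12: R B5 -> L1 hit  d=D]
13: R B7 -> L3 hit  d=D]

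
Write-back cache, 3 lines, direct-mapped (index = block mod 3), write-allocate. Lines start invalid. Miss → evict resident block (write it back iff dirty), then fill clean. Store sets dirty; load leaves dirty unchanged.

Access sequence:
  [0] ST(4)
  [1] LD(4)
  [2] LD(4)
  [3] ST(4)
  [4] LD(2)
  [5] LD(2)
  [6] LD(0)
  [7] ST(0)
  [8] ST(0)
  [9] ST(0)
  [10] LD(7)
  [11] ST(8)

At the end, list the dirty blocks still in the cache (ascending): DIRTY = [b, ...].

DIRTY = [0, 8]

0: W B4 -> L1 miss  d=D]
1: R B4 -> L1 hit  d=D]
2: R B4 -> L1 hit  d=D]
3: W B4 -> L1 hit  d=D]
4: R B2 -> L2 miss  d=-]
5: R B2 -> L2 hit  d=-]
6: R B0 -> L0 miss  d=-]
7: W B0 -> L0 hit  d=D]
8: W B0 -> L0 hit  d=D]
9: W B0 -> L0 hit  d=D]
10: R B7 -> L1 miss wb->B4  d=-]
11: W B8 -> L2 miss  d=D]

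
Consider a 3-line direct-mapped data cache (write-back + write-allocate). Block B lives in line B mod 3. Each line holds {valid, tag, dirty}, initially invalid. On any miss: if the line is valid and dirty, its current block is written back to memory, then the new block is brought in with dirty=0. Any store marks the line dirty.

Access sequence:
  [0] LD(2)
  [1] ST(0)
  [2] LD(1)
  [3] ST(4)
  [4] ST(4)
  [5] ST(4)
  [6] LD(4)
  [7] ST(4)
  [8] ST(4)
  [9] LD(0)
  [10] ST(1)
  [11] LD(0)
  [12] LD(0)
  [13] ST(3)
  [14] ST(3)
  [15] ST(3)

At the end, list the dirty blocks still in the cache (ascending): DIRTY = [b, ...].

DIRTY = [1, 3]

  0 | R B2 → L2 miss [-]
  1 | W B0 → L0 miss [D]
  2 | R B1 → L1 miss [-]
  3 | W B4 → L1 miss [D]
  4 | W B4 → L1 hit [D]
  5 | W B4 → L1 hit [D]
  6 | R B4 → L1 hit [D]
  7 | W B4 → L1 hit [D]
  8 | W B4 → L1 hit [D]
  9 | R B0 → L0 hit [D]
  10 | W B1 → L1 miss wb→B4 [D]
  11 | R B0 → L0 hit [D]
  12 | R B0 → L0 hit [D]
  13 | W B3 → L0 miss wb→B0 [D]
  14 | W B3 → L0 hit [D]
  15 | W B3 → L0 hit [D]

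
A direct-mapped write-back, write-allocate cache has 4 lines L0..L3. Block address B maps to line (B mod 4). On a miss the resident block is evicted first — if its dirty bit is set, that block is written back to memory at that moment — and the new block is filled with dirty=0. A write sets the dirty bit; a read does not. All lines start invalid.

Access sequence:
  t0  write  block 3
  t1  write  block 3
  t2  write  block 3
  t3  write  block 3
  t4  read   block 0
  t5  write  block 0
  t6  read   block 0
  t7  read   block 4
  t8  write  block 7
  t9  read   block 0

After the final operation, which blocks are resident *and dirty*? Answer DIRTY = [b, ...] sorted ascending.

  0 | W B3 → L3 miss [D]
  1 | W B3 → L3 hit [D]
  2 | W B3 → L3 hit [D]
  3 | W B3 → L3 hit [D]
  4 | R B0 → L0 miss [-]
  5 | W B0 → L0 hit [D]
  6 | R B0 → L0 hit [D]
  7 | R B4 → L0 miss wb→B0 [-]
  8 | W B7 → L3 miss wb→B3 [D]
  9 | R B0 → L0 miss [-]

DIRTY = [7]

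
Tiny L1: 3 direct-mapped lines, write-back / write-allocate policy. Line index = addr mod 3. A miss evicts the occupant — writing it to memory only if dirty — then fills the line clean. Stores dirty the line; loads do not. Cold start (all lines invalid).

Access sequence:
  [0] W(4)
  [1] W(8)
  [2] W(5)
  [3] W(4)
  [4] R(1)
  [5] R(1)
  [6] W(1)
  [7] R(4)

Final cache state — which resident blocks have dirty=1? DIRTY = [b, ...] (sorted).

DIRTY = [5]

  0 | W B4 → L1 miss [D]
  1 | W B8 → L2 miss [D]
  2 | W B5 → L2 miss wb→B8 [D]
  3 | W B4 → L1 hit [D]
  4 | R B1 → L1 miss wb→B4 [-]
  5 | R B1 → L1 hit [-]
  6 | W B1 → L1 hit [D]
  7 | R B4 → L1 miss wb→B1 [-]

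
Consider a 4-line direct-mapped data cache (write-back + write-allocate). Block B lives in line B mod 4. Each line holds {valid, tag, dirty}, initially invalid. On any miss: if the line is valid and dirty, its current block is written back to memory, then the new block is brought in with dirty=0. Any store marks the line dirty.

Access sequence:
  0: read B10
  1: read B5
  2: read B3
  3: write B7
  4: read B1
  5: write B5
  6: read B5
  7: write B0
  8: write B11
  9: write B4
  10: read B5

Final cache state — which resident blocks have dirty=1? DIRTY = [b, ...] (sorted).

  0 | R B10 → L2 miss [-]
  1 | R B5 → L1 miss [-]
  2 | R B3 → L3 miss [-]
  3 | W B7 → L3 miss [D]
  4 | R B1 → L1 miss [-]
  5 | W B5 → L1 miss [D]
  6 | R B5 → L1 hit [D]
  7 | W B0 → L0 miss [D]
  8 | W B11 → L3 miss wb→B7 [D]
  9 | W B4 → L0 miss wb→B0 [D]
  10 | R B5 → L1 hit [D]

DIRTY = [4, 5, 11]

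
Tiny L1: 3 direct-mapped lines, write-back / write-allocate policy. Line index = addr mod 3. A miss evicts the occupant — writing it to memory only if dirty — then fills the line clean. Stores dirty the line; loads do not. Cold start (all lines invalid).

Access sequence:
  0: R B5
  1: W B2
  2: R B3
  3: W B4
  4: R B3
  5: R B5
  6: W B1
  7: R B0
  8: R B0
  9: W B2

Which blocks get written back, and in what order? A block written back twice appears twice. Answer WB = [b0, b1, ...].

WB = [2, 4]

0: R B5 -> L2 miss  d=-]
1: W B2 -> L2 miss  d=D]
2: R B3 -> L0 miss  d=-]
3: W B4 -> L1 miss  d=D]
4: R B3 -> L0 hit  d=-]
5: R B5 -> L2 miss wb->B2  d=-]
6: W B1 -> L1 miss wb->B4  d=D]
7: R B0 -> L0 miss  d=-]
8: R B0 -> L0 hit  d=-]
9: W B2 -> L2 miss  d=D]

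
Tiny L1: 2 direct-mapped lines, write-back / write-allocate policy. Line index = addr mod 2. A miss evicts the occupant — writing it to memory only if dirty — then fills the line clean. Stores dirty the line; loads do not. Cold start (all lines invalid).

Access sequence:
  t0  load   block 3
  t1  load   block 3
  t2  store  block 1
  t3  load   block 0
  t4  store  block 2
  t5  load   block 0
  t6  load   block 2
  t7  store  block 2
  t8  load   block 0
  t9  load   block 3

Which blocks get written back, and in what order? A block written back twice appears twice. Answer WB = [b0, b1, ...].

WB = [2, 2, 1]

  0 | R B3 → L1 miss [-]
  1 | R B3 → L1 hit [-]
  2 | W B1 → L1 miss [D]
  3 | R B0 → L0 miss [-]
  4 | W B2 → L0 miss [D]
  5 | R B0 → L0 miss wb→B2 [-]
  6 | R B2 → L0 miss [-]
  7 | W B2 → L0 hit [D]
  8 | R B0 → L0 miss wb→B2 [-]
  9 | R B3 → L1 miss wb→B1 [-]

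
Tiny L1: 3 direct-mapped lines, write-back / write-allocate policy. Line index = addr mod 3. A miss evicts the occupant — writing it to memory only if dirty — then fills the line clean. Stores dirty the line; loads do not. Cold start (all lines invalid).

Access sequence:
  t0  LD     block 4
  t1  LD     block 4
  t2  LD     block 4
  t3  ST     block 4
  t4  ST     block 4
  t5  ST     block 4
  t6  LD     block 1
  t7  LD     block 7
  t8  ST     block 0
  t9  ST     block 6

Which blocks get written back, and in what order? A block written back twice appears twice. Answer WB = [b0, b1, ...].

WB = [4, 0]

0: R B4 -> L1 miss  d=-]
1: R B4 -> L1 hit  d=-]
2: R B4 -> L1 hit  d=-]
3: W B4 -> L1 hit  d=D]
4: W B4 -> L1 hit  d=D]
5: W B4 -> L1 hit  d=D]
6: R B1 -> L1 miss wb->B4  d=-]
7: R B7 -> L1 miss  d=-]
8: W B0 -> L0 miss  d=D]
9: W B6 -> L0 miss wb->B0  d=D]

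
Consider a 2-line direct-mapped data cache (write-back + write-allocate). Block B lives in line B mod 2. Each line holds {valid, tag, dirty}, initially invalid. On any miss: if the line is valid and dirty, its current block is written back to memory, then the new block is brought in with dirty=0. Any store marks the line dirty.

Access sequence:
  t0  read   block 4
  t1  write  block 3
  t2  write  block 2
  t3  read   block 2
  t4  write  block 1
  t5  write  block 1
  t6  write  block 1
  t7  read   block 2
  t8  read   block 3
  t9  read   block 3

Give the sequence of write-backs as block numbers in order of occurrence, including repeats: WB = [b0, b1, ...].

WB = [3, 1]

0: R B4 → L0 miss [-]
1: W B3 → L1 miss [D]
2: W B2 → L0 miss [D]
3: R B2 → L0 hit [D]
4: W B1 → L1 miss wb→B3 [D]
5: W B1 → L1 hit [D]
6: W B1 → L1 hit [D]
7: R B2 → L0 hit [D]
8: R B3 → L1 miss wb→B1 [-]
9: R B3 → L1 hit [-]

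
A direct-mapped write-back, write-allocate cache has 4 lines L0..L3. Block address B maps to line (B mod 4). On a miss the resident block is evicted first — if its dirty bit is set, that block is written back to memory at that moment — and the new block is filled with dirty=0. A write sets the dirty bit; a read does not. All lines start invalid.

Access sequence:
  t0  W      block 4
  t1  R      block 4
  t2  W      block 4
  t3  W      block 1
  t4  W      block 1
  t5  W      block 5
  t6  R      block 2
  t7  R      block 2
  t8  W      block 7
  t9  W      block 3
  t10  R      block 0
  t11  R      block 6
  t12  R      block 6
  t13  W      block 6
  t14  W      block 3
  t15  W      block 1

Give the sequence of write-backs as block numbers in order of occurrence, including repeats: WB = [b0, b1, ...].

WB = [1, 7, 4, 5]

  0 | W B4 → L0 miss [D]
  1 | R B4 → L0 hit [D]
  2 | W B4 → L0 hit [D]
  3 | W B1 → L1 miss [D]
  4 | W B1 → L1 hit [D]
  5 | W B5 → L1 miss wb→B1 [D]
  6 | R B2 → L2 miss [-]
  7 | R B2 → L2 hit [-]
  8 | W B7 → L3 miss [D]
  9 | W B3 → L3 miss wb→B7 [D]
  10 | R B0 → L0 miss wb→B4 [-]
  11 | R B6 → L2 miss [-]
  12 | R B6 → L2 hit [-]
  13 | W B6 → L2 hit [D]
  14 | W B3 → L3 hit [D]
  15 | W B1 → L1 miss wb→B5 [D]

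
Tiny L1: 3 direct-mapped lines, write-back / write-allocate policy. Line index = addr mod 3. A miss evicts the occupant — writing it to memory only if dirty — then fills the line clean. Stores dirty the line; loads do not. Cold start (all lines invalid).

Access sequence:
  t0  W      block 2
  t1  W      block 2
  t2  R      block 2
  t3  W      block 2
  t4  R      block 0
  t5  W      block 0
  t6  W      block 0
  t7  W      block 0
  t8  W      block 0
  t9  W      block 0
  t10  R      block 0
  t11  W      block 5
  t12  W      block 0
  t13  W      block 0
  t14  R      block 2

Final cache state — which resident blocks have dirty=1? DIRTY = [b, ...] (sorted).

DIRTY = [0]

0: W B2 -> L2 miss  d=D]
1: W B2 -> L2 hit  d=D]
2: R B2 -> L2 hit  d=D]
3: W B2 -> L2 hit  d=D]
4: R B0 -> L0 miss  d=-]
5: W B0 -> L0 hit  d=D]
6: W B0 -> L0 hit  d=D]
7: W B0 -> L0 hit  d=D]
8: W B0 -> L0 hit  d=D]
9: W B0 -> L0 hit  d=D]
10: R B0 -> L0 hit  d=D]
11: W B5 -> L2 miss wb->B2  d=D]
12: W B0 -> L0 hit  d=D]
13: W B0 -> L0 hit  d=D]
14: R B2 -> L2 miss wb->B5  d=-]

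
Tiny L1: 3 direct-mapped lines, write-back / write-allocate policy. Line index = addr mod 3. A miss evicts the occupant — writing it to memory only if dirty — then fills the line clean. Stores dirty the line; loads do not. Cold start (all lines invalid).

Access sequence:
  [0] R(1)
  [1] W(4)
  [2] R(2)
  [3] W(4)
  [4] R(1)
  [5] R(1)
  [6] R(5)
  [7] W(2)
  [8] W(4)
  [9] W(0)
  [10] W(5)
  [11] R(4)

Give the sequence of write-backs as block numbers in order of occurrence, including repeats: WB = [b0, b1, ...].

WB = [4, 2]

0: R B1 -> L1 miss  d=-]
1: W B4 -> L1 miss  d=D]
2: R B2 -> L2 miss  d=-]
3: W B4 -> L1 hit  d=D]
4: R B1 -> L1 miss wb->B4  d=-]
5: R B1 -> L1 hit  d=-]
6: R B5 -> L2 miss  d=-]
7: W B2 -> L2 miss  d=D]
8: W B4 -> L1 miss  d=D]
9: W B0 -> L0 miss  d=D]
10: W B5 -> L2 miss wb->B2  d=D]
11: R B4 -> L1 hit  d=D]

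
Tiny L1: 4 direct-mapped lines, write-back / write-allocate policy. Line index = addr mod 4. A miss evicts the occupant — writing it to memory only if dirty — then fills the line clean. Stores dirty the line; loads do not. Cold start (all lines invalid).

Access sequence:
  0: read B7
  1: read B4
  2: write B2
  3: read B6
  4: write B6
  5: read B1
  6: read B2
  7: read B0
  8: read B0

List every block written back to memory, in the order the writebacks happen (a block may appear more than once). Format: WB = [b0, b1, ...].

WB = [2, 6]

0: R B7 → L3 miss [-]
1: R B4 → L0 miss [-]
2: W B2 → L2 miss [D]
3: R B6 → L2 miss wb→B2 [-]
4: W B6 → L2 hit [D]
5: R B1 → L1 miss [-]
6: R B2 → L2 miss wb→B6 [-]
7: R B0 → L0 miss [-]
8: R B0 → L0 hit [-]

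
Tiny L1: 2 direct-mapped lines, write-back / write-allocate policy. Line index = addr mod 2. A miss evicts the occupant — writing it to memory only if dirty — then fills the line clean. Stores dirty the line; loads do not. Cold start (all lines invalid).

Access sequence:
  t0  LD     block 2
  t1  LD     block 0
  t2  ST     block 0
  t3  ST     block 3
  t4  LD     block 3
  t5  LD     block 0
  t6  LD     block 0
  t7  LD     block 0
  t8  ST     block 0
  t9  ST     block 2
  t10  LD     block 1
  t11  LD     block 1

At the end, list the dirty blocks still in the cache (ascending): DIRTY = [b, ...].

  0 | R B2 → L0 miss [-]
  1 | R B0 → L0 miss [-]
  2 | W B0 → L0 hit [D]
  3 | W B3 → L1 miss [D]
  4 | R B3 → L1 hit [D]
  5 | R B0 → L0 hit [D]
  6 | R B0 → L0 hit [D]
  7 | R B0 → L0 hit [D]
  8 | W B0 → L0 hit [D]
  9 | W B2 → L0 miss wb→B0 [D]
  10 | R B1 → L1 miss wb→B3 [-]
  11 | R B1 → L1 hit [-]

DIRTY = [2]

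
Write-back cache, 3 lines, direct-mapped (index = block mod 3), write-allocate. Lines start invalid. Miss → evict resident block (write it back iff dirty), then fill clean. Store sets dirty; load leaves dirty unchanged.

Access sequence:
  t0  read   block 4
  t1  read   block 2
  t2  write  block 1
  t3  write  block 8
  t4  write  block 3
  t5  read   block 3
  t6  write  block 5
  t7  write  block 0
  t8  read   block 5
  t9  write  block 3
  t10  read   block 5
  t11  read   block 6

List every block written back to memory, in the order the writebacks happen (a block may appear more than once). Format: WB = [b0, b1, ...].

WB = [8, 3, 0, 3]

  0 | R B4 → L1 miss [-]
  1 | R B2 → L2 miss [-]
  2 | W B1 → L1 miss [D]
  3 | W B8 → L2 miss [D]
  4 | W B3 → L0 miss [D]
  5 | R B3 → L0 hit [D]
  6 | W B5 → L2 miss wb→B8 [D]
  7 | W B0 → L0 miss wb→B3 [D]
  8 | R B5 → L2 hit [D]
  9 | W B3 → L0 miss wb→B0 [D]
  10 | R B5 → L2 hit [D]
  11 | R B6 → L0 miss wb→B3 [-]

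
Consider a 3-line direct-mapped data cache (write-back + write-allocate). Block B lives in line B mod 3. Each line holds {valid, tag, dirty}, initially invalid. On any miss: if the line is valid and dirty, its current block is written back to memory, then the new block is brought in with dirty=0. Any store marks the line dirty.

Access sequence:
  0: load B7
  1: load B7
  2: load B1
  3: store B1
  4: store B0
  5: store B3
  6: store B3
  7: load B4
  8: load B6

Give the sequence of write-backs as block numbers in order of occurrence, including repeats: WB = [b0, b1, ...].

0: R B7 → L1 miss [-]
1: R B7 → L1 hit [-]
2: R B1 → L1 miss [-]
3: W B1 → L1 hit [D]
4: W B0 → L0 miss [D]
5: W B3 → L0 miss wb→B0 [D]
6: W B3 → L0 hit [D]
7: R B4 → L1 miss wb→B1 [-]
8: R B6 → L0 miss wb→B3 [-]

WB = [0, 1, 3]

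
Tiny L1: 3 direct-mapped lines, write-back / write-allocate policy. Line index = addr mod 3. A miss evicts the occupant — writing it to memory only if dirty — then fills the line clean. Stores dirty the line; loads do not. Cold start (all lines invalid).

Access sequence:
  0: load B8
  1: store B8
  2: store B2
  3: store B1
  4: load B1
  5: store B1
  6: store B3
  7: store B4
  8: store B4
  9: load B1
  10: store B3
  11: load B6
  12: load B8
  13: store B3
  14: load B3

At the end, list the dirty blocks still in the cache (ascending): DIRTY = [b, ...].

DIRTY = [3]

0: R B8 → L2 miss [-]
1: W B8 → L2 hit [D]
2: W B2 → L2 miss wb→B8 [D]
3: W B1 → L1 miss [D]
4: R B1 → L1 hit [D]
5: W B1 → L1 hit [D]
6: W B3 → L0 miss [D]
7: W B4 → L1 miss wb→B1 [D]
8: W B4 → L1 hit [D]
9: R B1 → L1 miss wb→B4 [-]
10: W B3 → L0 hit [D]
11: R B6 → L0 miss wb→B3 [-]
12: R B8 → L2 miss wb→B2 [-]
13: W B3 → L0 miss [D]
14: R B3 → L0 hit [D]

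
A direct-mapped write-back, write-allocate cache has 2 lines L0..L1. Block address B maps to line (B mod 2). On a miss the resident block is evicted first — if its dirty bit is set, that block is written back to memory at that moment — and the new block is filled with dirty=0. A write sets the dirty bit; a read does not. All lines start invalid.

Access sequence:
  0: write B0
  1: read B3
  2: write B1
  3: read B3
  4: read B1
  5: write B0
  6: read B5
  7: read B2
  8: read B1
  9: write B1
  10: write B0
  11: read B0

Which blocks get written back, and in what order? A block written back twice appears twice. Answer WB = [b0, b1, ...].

WB = [1, 0]

  0 | W B0 → L0 miss [D]
  1 | R B3 → L1 miss [-]
  2 | W B1 → L1 miss [D]
  3 | R B3 → L1 miss wb→B1 [-]
  4 | R B1 → L1 miss [-]
  5 | W B0 → L0 hit [D]
  6 | R B5 → L1 miss [-]
  7 | R B2 → L0 miss wb→B0 [-]
  8 | R B1 → L1 miss [-]
  9 | W B1 → L1 hit [D]
  10 | W B0 → L0 miss [D]
  11 | R B0 → L0 hit [D]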